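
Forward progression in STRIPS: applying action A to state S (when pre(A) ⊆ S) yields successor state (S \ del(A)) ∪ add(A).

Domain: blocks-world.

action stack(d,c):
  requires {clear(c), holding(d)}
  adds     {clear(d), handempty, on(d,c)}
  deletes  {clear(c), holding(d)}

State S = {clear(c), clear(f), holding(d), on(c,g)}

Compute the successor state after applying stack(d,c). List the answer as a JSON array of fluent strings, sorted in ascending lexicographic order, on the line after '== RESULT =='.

Compute (S \ del) ∪ add:
  pre ⊆ S: {clear(c), holding(d)} ⊆ S  — applicable
  S \ del = {clear(f), on(c,g)}
  ∪ add   = {clear(d), clear(f), handempty, on(c,g), on(d,c)}

== RESULT ==
["clear(d)", "clear(f)", "handempty", "on(c,g)", "on(d,c)"]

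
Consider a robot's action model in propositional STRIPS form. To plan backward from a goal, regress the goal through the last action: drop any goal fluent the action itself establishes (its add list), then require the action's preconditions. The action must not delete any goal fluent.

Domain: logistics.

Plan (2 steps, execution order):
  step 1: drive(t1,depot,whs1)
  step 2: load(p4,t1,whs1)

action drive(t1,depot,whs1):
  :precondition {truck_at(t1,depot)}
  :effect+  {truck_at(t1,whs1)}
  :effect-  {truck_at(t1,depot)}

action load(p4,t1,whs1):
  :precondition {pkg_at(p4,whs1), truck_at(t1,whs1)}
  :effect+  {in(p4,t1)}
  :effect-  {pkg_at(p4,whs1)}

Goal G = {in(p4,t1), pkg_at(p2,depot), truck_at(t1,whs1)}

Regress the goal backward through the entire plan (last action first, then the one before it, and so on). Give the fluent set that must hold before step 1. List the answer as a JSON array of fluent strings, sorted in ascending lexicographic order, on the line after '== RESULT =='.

Work backward from the goal:
  through step 2 (load(p4,t1,whs1)): drop {in(p4,t1)}, keep {pkg_at(p2,depot), truck_at(t1,whs1)}, require {pkg_at(p4,whs1), truck_at(t1,whs1)}
    → {pkg_at(p2,depot), pkg_at(p4,whs1), truck_at(t1,whs1)}
  through step 1 (drive(t1,depot,whs1)): drop {truck_at(t1,whs1)}, keep {pkg_at(p2,depot), pkg_at(p4,whs1)}, require {truck_at(t1,depot)}
    → {pkg_at(p2,depot), pkg_at(p4,whs1), truck_at(t1,depot)}

== RESULT ==
["pkg_at(p2,depot)", "pkg_at(p4,whs1)", "truck_at(t1,depot)"]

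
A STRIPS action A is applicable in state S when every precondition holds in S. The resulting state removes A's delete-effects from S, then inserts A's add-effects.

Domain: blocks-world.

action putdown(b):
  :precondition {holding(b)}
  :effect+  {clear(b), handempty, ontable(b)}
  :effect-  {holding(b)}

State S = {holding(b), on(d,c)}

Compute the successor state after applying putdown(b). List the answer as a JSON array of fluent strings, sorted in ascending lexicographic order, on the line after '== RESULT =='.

Compute (S \ del) ∪ add:
  pre ⊆ S: {holding(b)} ⊆ S  — applicable
  S \ del = {on(d,c)}
  ∪ add   = {clear(b), handempty, on(d,c), ontable(b)}

== RESULT ==
["clear(b)", "handempty", "on(d,c)", "ontable(b)"]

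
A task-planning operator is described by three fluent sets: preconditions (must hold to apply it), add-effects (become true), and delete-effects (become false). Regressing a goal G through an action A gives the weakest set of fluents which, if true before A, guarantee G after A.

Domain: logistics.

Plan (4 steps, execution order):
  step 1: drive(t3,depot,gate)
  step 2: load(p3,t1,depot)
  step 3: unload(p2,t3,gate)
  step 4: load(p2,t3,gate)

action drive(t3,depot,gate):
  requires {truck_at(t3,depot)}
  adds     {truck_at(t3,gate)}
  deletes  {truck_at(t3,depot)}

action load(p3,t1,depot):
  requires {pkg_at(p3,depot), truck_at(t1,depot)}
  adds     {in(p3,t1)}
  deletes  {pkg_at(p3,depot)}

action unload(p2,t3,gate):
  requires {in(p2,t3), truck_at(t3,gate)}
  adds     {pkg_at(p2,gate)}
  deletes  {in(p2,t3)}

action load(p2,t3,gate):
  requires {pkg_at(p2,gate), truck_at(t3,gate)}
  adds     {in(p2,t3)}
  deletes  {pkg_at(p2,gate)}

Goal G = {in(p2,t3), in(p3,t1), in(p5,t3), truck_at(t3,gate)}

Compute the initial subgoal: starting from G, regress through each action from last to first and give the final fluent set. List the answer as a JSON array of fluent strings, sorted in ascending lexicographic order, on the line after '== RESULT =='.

Regress step by step:
  through step 4 (load(p2,t3,gate)): drop {in(p2,t3)}, keep {in(p3,t1), in(p5,t3), truck_at(t3,gate)}, require {pkg_at(p2,gate), truck_at(t3,gate)}
    → {in(p3,t1), in(p5,t3), pkg_at(p2,gate), truck_at(t3,gate)}
  through step 3 (unload(p2,t3,gate)): drop {pkg_at(p2,gate)}, keep {in(p3,t1), in(p5,t3), truck_at(t3,gate)}, require {in(p2,t3), truck_at(t3,gate)}
    → {in(p2,t3), in(p3,t1), in(p5,t3), truck_at(t3,gate)}
  through step 2 (load(p3,t1,depot)): drop {in(p3,t1)}, keep {in(p2,t3), in(p5,t3), truck_at(t3,gate)}, require {pkg_at(p3,depot), truck_at(t1,depot)}
    → {in(p2,t3), in(p5,t3), pkg_at(p3,depot), truck_at(t1,depot), truck_at(t3,gate)}
  through step 1 (drive(t3,depot,gate)): drop {truck_at(t3,gate)}, keep {in(p2,t3), in(p5,t3), pkg_at(p3,depot), truck_at(t1,depot)}, require {truck_at(t3,depot)}
    → {in(p2,t3), in(p5,t3), pkg_at(p3,depot), truck_at(t1,depot), truck_at(t3,depot)}

== RESULT ==
["in(p2,t3)", "in(p5,t3)", "pkg_at(p3,depot)", "truck_at(t1,depot)", "truck_at(t3,depot)"]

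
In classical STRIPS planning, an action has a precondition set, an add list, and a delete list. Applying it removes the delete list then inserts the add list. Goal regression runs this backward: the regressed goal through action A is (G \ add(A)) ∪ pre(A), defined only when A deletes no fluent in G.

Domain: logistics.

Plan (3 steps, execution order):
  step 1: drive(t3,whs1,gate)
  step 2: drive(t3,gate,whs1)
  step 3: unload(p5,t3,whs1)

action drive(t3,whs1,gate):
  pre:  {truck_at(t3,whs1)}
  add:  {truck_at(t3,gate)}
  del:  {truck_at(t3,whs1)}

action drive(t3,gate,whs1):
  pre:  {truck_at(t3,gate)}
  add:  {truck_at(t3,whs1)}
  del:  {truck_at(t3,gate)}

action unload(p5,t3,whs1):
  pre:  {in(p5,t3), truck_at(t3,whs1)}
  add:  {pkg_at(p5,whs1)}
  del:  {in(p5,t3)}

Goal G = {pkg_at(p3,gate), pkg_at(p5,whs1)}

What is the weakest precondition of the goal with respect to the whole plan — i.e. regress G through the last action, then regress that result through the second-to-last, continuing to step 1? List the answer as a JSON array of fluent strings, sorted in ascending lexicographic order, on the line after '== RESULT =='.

Work backward from the goal:
  through step 3 (unload(p5,t3,whs1)): drop {pkg_at(p5,whs1)}, keep {pkg_at(p3,gate)}, require {in(p5,t3), truck_at(t3,whs1)}
    → {in(p5,t3), pkg_at(p3,gate), truck_at(t3,whs1)}
  through step 2 (drive(t3,gate,whs1)): drop {truck_at(t3,whs1)}, keep {in(p5,t3), pkg_at(p3,gate)}, require {truck_at(t3,gate)}
    → {in(p5,t3), pkg_at(p3,gate), truck_at(t3,gate)}
  through step 1 (drive(t3,whs1,gate)): drop {truck_at(t3,gate)}, keep {in(p5,t3), pkg_at(p3,gate)}, require {truck_at(t3,whs1)}
    → {in(p5,t3), pkg_at(p3,gate), truck_at(t3,whs1)}

== RESULT ==
["in(p5,t3)", "pkg_at(p3,gate)", "truck_at(t3,whs1)"]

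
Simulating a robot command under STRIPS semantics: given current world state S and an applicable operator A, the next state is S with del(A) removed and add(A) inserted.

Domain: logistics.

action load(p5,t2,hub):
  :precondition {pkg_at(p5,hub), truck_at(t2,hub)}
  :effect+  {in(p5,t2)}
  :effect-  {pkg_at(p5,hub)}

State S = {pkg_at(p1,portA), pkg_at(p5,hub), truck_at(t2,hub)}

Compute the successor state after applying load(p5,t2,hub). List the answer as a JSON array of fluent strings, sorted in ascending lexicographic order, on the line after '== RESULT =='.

Progress:
  pre ⊆ S: {pkg_at(p5,hub), truck_at(t2,hub)} ⊆ S  — applicable
  S \ del = {pkg_at(p1,portA), truck_at(t2,hub)}
  ∪ add   = {in(p5,t2), pkg_at(p1,portA), truck_at(t2,hub)}

== RESULT ==
["in(p5,t2)", "pkg_at(p1,portA)", "truck_at(t2,hub)"]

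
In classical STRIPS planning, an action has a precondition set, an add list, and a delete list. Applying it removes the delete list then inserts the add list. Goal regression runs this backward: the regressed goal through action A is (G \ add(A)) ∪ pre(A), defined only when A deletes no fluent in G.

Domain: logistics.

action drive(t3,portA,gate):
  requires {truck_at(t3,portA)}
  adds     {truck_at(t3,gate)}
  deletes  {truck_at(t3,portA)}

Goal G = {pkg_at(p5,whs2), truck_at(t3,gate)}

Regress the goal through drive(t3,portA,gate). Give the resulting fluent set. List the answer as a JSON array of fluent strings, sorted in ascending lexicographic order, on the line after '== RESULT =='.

Regress:
  G ∩ del = {}  (empty — regression defined)
  G \ add = {pkg_at(p5,whs2), truck_at(t3,gate)} \ {truck_at(t3,gate)} = {pkg_at(p5,whs2)}
  ∪ pre   = {pkg_at(p5,whs2)} ∪ {truck_at(t3,portA)}
          = {pkg_at(p5,whs2), truck_at(t3,portA)}

== RESULT ==
["pkg_at(p5,whs2)", "truck_at(t3,portA)"]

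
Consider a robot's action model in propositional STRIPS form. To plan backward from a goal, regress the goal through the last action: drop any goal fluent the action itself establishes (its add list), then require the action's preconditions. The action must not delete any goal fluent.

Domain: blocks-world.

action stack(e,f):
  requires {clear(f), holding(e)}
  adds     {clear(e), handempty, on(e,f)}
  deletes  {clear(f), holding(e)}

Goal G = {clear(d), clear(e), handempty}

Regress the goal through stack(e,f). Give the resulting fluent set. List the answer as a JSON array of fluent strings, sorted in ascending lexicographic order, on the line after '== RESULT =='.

Regress:
  G ∩ del = {}  (empty — regression defined)
  G \ add = {clear(d), clear(e), handempty} \ {clear(e), handempty, on(e,f)} = {clear(d)}
  ∪ pre   = {clear(d)} ∪ {clear(f), holding(e)}
          = {clear(d), clear(f), holding(e)}

== RESULT ==
["clear(d)", "clear(f)", "holding(e)"]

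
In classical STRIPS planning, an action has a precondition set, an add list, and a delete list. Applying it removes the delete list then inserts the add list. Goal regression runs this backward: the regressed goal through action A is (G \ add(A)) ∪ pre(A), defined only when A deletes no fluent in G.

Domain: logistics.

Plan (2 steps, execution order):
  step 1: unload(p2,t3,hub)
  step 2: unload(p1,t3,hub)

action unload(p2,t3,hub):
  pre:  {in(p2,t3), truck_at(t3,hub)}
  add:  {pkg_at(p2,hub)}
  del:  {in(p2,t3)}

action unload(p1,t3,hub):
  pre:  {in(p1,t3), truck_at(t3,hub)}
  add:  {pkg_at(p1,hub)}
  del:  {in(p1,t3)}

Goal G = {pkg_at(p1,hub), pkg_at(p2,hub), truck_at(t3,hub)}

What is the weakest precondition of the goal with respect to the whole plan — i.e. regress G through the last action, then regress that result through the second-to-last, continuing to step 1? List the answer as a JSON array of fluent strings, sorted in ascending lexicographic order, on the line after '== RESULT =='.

Work backward from the goal:
  through step 2 (unload(p1,t3,hub)): drop {pkg_at(p1,hub)}, keep {pkg_at(p2,hub), truck_at(t3,hub)}, require {in(p1,t3), truck_at(t3,hub)}
    → {in(p1,t3), pkg_at(p2,hub), truck_at(t3,hub)}
  through step 1 (unload(p2,t3,hub)): drop {pkg_at(p2,hub)}, keep {in(p1,t3), truck_at(t3,hub)}, require {in(p2,t3), truck_at(t3,hub)}
    → {in(p1,t3), in(p2,t3), truck_at(t3,hub)}

== RESULT ==
["in(p1,t3)", "in(p2,t3)", "truck_at(t3,hub)"]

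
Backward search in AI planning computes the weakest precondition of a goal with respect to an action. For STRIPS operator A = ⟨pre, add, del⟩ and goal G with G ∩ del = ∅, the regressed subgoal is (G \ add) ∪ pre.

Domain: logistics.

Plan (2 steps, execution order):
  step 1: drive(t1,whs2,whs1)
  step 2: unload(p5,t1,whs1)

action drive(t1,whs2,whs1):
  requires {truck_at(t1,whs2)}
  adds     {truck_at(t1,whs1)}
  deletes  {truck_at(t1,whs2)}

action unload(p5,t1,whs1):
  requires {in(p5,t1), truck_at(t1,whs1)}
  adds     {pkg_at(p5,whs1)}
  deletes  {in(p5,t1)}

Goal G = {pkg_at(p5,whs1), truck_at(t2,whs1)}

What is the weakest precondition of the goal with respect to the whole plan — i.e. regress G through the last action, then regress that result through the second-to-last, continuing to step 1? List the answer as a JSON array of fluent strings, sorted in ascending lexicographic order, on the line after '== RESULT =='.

Work backward from the goal:
  through step 2 (unload(p5,t1,whs1)): drop {pkg_at(p5,whs1)}, keep {truck_at(t2,whs1)}, require {in(p5,t1), truck_at(t1,whs1)}
    → {in(p5,t1), truck_at(t1,whs1), truck_at(t2,whs1)}
  through step 1 (drive(t1,whs2,whs1)): drop {truck_at(t1,whs1)}, keep {in(p5,t1), truck_at(t2,whs1)}, require {truck_at(t1,whs2)}
    → {in(p5,t1), truck_at(t1,whs2), truck_at(t2,whs1)}

== RESULT ==
["in(p5,t1)", "truck_at(t1,whs2)", "truck_at(t2,whs1)"]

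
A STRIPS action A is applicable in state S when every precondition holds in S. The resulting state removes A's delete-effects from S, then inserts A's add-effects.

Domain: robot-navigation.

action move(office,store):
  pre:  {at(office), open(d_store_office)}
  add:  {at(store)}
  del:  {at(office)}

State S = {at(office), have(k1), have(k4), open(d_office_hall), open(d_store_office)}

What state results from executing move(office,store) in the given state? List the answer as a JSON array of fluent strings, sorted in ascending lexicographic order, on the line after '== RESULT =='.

Compute (S \ del) ∪ add:
  pre ⊆ S: {at(office), open(d_store_office)} ⊆ S  — applicable
  S \ del = {have(k1), have(k4), open(d_office_hall), open(d_store_office)}
  ∪ add   = {at(store), have(k1), have(k4), open(d_office_hall), open(d_store_office)}

== RESULT ==
["at(store)", "have(k1)", "have(k4)", "open(d_office_hall)", "open(d_store_office)"]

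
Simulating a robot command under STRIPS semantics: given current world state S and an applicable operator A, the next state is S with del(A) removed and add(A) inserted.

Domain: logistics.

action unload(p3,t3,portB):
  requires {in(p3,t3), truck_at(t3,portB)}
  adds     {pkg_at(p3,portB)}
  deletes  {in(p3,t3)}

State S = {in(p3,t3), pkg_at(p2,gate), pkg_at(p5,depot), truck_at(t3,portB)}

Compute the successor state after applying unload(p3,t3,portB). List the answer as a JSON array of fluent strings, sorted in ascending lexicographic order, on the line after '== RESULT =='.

Progress:
  pre ⊆ S: {in(p3,t3), truck_at(t3,portB)} ⊆ S  — applicable
  S \ del = {pkg_at(p2,gate), pkg_at(p5,depot), truck_at(t3,portB)}
  ∪ add   = {pkg_at(p2,gate), pkg_at(p3,portB), pkg_at(p5,depot), truck_at(t3,portB)}

== RESULT ==
["pkg_at(p2,gate)", "pkg_at(p3,portB)", "pkg_at(p5,depot)", "truck_at(t3,portB)"]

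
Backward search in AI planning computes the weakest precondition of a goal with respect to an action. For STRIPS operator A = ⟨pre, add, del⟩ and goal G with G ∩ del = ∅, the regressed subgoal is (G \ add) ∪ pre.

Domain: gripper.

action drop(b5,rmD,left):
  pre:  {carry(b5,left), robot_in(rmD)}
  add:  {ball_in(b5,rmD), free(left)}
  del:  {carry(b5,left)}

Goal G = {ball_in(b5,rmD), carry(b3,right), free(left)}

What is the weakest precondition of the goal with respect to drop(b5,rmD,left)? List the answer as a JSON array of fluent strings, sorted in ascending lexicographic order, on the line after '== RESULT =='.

Regress:
  G ∩ del = {}  (empty — regression defined)
  G \ add = {ball_in(b5,rmD), carry(b3,right), free(left)} \ {ball_in(b5,rmD), free(left)} = {carry(b3,right)}
  ∪ pre   = {carry(b3,right)} ∪ {carry(b5,left), robot_in(rmD)}
          = {carry(b3,right), carry(b5,left), robot_in(rmD)}

== RESULT ==
["carry(b3,right)", "carry(b5,left)", "robot_in(rmD)"]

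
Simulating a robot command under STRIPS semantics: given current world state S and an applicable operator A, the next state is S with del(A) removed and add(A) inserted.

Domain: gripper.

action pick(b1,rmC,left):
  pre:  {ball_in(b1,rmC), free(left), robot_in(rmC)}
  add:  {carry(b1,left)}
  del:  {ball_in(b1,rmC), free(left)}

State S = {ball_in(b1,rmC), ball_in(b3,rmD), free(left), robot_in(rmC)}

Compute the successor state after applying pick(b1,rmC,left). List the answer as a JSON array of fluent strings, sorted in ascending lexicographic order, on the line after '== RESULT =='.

Compute (S \ del) ∪ add:
  pre ⊆ S: {ball_in(b1,rmC), free(left), robot_in(rmC)} ⊆ S  — applicable
  S \ del = {ball_in(b3,rmD), robot_in(rmC)}
  ∪ add   = {ball_in(b3,rmD), carry(b1,left), robot_in(rmC)}

== RESULT ==
["ball_in(b3,rmD)", "carry(b1,left)", "robot_in(rmC)"]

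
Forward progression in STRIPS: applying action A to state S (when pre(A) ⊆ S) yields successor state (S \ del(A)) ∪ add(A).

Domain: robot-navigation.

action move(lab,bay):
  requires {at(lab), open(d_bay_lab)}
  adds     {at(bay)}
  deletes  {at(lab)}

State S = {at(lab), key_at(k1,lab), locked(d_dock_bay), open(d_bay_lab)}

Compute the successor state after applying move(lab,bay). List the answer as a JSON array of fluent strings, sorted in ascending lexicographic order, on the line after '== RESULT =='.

Compute (S \ del) ∪ add:
  pre ⊆ S: {at(lab), open(d_bay_lab)} ⊆ S  — applicable
  S \ del = {key_at(k1,lab), locked(d_dock_bay), open(d_bay_lab)}
  ∪ add   = {at(bay), key_at(k1,lab), locked(d_dock_bay), open(d_bay_lab)}

== RESULT ==
["at(bay)", "key_at(k1,lab)", "locked(d_dock_bay)", "open(d_bay_lab)"]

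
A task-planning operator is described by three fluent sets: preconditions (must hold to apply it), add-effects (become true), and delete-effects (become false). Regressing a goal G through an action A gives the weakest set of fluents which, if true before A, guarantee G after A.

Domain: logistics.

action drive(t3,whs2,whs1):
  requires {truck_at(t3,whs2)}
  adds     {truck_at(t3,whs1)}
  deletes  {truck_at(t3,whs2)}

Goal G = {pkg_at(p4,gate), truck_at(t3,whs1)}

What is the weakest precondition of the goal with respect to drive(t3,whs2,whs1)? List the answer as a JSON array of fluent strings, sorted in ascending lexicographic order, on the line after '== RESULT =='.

Compute (G \ add) ∪ pre:
  G ∩ del = {}  (empty — regression defined)
  G \ add = {pkg_at(p4,gate), truck_at(t3,whs1)} \ {truck_at(t3,whs1)} = {pkg_at(p4,gate)}
  ∪ pre   = {pkg_at(p4,gate)} ∪ {truck_at(t3,whs2)}
          = {pkg_at(p4,gate), truck_at(t3,whs2)}

== RESULT ==
["pkg_at(p4,gate)", "truck_at(t3,whs2)"]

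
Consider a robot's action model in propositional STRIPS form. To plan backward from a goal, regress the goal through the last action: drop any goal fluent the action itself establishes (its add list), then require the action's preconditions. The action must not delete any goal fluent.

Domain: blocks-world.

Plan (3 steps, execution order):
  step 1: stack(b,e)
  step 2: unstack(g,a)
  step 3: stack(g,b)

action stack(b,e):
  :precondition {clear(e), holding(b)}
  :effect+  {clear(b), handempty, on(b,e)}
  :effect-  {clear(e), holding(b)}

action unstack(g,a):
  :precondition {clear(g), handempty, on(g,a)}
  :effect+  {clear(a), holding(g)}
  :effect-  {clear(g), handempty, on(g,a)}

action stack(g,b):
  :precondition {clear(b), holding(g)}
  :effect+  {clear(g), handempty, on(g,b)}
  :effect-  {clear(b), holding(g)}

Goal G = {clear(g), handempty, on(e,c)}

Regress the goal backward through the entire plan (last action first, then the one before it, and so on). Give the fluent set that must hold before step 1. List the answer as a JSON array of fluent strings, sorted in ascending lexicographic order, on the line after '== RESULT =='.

Regress step by step:
  through step 3 (stack(g,b)): drop {clear(g), handempty}, keep {on(e,c)}, require {clear(b), holding(g)}
    → {clear(b), holding(g), on(e,c)}
  through step 2 (unstack(g,a)): drop {holding(g)}, keep {clear(b), on(e,c)}, require {clear(g), handempty, on(g,a)}
    → {clear(b), clear(g), handempty, on(e,c), on(g,a)}
  through step 1 (stack(b,e)): drop {clear(b), handempty}, keep {clear(g), on(e,c), on(g,a)}, require {clear(e), holding(b)}
    → {clear(e), clear(g), holding(b), on(e,c), on(g,a)}

== RESULT ==
["clear(e)", "clear(g)", "holding(b)", "on(e,c)", "on(g,a)"]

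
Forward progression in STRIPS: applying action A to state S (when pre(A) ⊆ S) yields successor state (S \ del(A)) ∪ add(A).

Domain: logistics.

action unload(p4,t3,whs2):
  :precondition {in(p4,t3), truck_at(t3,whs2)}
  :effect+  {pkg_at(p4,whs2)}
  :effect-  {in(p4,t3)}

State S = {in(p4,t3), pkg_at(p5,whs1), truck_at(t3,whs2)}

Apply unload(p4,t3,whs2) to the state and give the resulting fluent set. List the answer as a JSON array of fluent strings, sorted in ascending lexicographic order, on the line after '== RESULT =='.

Progress:
  pre ⊆ S: {in(p4,t3), truck_at(t3,whs2)} ⊆ S  — applicable
  S \ del = {pkg_at(p5,whs1), truck_at(t3,whs2)}
  ∪ add   = {pkg_at(p4,whs2), pkg_at(p5,whs1), truck_at(t3,whs2)}

== RESULT ==
["pkg_at(p4,whs2)", "pkg_at(p5,whs1)", "truck_at(t3,whs2)"]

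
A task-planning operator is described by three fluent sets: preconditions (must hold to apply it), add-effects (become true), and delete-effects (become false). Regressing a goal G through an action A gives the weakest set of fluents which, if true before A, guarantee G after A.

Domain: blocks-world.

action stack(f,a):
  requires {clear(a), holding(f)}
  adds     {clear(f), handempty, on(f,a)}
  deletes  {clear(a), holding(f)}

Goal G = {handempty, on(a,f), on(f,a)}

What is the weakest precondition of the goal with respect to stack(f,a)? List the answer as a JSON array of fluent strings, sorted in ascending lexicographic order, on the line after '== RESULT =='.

Compute (G \ add) ∪ pre:
  G ∩ del = {}  (empty — regression defined)
  G \ add = {handempty, on(a,f), on(f,a)} \ {clear(f), handempty, on(f,a)} = {on(a,f)}
  ∪ pre   = {on(a,f)} ∪ {clear(a), holding(f)}
          = {clear(a), holding(f), on(a,f)}

== RESULT ==
["clear(a)", "holding(f)", "on(a,f)"]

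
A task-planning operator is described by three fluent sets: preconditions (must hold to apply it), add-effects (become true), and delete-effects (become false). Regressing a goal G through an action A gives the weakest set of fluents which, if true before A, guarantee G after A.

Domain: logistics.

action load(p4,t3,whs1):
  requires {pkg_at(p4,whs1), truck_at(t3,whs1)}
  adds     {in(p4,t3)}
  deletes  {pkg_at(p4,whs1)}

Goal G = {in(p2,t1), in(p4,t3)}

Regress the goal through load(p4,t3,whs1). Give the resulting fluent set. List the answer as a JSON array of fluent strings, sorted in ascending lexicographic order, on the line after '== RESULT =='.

Regress:
  G ∩ del = {}  (empty — regression defined)
  G \ add = {in(p2,t1), in(p4,t3)} \ {in(p4,t3)} = {in(p2,t1)}
  ∪ pre   = {in(p2,t1)} ∪ {pkg_at(p4,whs1), truck_at(t3,whs1)}
          = {in(p2,t1), pkg_at(p4,whs1), truck_at(t3,whs1)}

== RESULT ==
["in(p2,t1)", "pkg_at(p4,whs1)", "truck_at(t3,whs1)"]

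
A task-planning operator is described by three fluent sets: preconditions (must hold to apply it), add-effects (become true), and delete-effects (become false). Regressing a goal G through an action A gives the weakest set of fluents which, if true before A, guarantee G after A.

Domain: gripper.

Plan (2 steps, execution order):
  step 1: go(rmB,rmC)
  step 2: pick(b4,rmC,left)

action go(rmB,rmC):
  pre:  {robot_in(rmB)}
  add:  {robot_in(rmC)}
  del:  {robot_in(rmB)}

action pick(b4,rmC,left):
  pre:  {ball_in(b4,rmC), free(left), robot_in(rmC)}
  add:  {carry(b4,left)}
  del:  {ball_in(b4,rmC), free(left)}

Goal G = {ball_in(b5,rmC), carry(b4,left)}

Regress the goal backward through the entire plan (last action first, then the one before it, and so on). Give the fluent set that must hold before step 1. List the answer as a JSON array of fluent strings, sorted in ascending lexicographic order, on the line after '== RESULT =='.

Work backward from the goal:
  through step 2 (pick(b4,rmC,left)): drop {carry(b4,left)}, keep {ball_in(b5,rmC)}, require {ball_in(b4,rmC), free(left), robot_in(rmC)}
    → {ball_in(b4,rmC), ball_in(b5,rmC), free(left), robot_in(rmC)}
  through step 1 (go(rmB,rmC)): drop {robot_in(rmC)}, keep {ball_in(b4,rmC), ball_in(b5,rmC), free(left)}, require {robot_in(rmB)}
    → {ball_in(b4,rmC), ball_in(b5,rmC), free(left), robot_in(rmB)}

== RESULT ==
["ball_in(b4,rmC)", "ball_in(b5,rmC)", "free(left)", "robot_in(rmB)"]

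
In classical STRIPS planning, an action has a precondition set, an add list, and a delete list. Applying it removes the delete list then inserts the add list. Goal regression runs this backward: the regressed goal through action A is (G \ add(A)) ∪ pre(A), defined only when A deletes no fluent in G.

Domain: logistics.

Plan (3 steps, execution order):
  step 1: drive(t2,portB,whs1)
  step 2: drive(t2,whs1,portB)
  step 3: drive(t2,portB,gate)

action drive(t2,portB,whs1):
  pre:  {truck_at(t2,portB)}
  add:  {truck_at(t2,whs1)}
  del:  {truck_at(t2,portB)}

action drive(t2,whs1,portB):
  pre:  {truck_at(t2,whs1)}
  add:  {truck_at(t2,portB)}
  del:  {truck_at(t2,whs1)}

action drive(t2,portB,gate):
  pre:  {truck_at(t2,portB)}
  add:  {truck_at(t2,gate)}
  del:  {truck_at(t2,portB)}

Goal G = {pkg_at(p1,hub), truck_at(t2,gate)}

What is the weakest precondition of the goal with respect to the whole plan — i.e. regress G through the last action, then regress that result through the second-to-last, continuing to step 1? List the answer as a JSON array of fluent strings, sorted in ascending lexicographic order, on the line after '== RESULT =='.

Work backward from the goal:
  through step 3 (drive(t2,portB,gate)): drop {truck_at(t2,gate)}, keep {pkg_at(p1,hub)}, require {truck_at(t2,portB)}
    → {pkg_at(p1,hub), truck_at(t2,portB)}
  through step 2 (drive(t2,whs1,portB)): drop {truck_at(t2,portB)}, keep {pkg_at(p1,hub)}, require {truck_at(t2,whs1)}
    → {pkg_at(p1,hub), truck_at(t2,whs1)}
  through step 1 (drive(t2,portB,whs1)): drop {truck_at(t2,whs1)}, keep {pkg_at(p1,hub)}, require {truck_at(t2,portB)}
    → {pkg_at(p1,hub), truck_at(t2,portB)}

== RESULT ==
["pkg_at(p1,hub)", "truck_at(t2,portB)"]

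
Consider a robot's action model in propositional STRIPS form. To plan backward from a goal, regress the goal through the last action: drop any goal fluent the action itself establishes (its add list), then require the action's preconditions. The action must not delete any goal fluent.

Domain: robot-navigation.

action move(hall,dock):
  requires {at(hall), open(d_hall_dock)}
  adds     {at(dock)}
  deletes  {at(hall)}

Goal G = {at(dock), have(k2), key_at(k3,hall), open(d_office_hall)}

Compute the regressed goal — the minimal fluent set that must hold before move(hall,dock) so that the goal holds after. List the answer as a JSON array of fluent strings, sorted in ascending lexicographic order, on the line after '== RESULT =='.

Compute (G \ add) ∪ pre:
  G ∩ del = {}  (empty — regression defined)
  G \ add = {at(dock), have(k2), key_at(k3,hall), open(d_office_hall)} \ {at(dock)} = {have(k2), key_at(k3,hall), open(d_office_hall)}
  ∪ pre   = {have(k2), key_at(k3,hall), open(d_office_hall)} ∪ {at(hall), open(d_hall_dock)}
          = {at(hall), have(k2), key_at(k3,hall), open(d_hall_dock), open(d_office_hall)}

== RESULT ==
["at(hall)", "have(k2)", "key_at(k3,hall)", "open(d_hall_dock)", "open(d_office_hall)"]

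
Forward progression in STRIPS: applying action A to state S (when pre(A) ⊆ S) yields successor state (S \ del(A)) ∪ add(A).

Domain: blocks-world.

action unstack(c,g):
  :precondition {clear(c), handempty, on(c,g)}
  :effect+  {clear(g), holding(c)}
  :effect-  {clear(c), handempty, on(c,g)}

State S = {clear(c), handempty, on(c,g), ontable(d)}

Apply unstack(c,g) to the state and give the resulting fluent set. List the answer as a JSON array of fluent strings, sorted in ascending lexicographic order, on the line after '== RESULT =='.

Compute (S \ del) ∪ add:
  pre ⊆ S: {clear(c), handempty, on(c,g)} ⊆ S  — applicable
  S \ del = {ontable(d)}
  ∪ add   = {clear(g), holding(c), ontable(d)}

== RESULT ==
["clear(g)", "holding(c)", "ontable(d)"]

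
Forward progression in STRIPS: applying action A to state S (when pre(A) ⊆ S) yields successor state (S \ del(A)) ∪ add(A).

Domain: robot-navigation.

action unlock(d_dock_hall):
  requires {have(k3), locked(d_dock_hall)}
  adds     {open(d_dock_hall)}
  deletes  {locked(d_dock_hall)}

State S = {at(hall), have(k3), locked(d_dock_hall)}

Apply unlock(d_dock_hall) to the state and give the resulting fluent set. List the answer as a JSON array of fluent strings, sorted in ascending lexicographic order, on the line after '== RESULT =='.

Compute (S \ del) ∪ add:
  pre ⊆ S: {have(k3), locked(d_dock_hall)} ⊆ S  — applicable
  S \ del = {at(hall), have(k3)}
  ∪ add   = {at(hall), have(k3), open(d_dock_hall)}

== RESULT ==
["at(hall)", "have(k3)", "open(d_dock_hall)"]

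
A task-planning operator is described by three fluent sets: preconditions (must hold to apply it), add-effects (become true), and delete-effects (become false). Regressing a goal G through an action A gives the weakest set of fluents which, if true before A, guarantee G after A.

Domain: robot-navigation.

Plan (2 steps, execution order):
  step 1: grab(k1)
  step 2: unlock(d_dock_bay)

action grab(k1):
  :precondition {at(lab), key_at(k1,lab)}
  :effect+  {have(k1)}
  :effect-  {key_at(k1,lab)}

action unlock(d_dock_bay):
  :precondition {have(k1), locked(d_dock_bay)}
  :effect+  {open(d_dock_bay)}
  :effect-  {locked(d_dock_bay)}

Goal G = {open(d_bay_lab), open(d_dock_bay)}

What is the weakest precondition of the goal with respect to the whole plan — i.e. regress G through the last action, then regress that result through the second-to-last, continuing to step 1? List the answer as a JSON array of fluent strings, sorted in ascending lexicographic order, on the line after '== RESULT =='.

Regress step by step:
  through step 2 (unlock(d_dock_bay)): drop {open(d_dock_bay)}, keep {open(d_bay_lab)}, require {have(k1), locked(d_dock_bay)}
    → {have(k1), locked(d_dock_bay), open(d_bay_lab)}
  through step 1 (grab(k1)): drop {have(k1)}, keep {locked(d_dock_bay), open(d_bay_lab)}, require {at(lab), key_at(k1,lab)}
    → {at(lab), key_at(k1,lab), locked(d_dock_bay), open(d_bay_lab)}

== RESULT ==
["at(lab)", "key_at(k1,lab)", "locked(d_dock_bay)", "open(d_bay_lab)"]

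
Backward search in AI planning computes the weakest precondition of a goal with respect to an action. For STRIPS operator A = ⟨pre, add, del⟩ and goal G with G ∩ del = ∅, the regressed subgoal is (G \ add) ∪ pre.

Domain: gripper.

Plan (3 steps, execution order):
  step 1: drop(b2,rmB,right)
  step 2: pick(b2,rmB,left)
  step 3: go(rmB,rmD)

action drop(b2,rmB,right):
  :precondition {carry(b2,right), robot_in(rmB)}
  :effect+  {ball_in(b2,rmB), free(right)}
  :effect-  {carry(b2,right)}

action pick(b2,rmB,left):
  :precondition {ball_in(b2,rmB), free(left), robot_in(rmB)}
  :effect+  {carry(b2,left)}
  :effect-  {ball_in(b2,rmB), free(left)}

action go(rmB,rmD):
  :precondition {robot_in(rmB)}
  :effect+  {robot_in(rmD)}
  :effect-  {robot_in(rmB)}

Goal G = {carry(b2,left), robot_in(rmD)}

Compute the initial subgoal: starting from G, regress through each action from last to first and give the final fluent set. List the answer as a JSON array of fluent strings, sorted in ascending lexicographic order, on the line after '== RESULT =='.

Regress step by step:
  through step 3 (go(rmB,rmD)): drop {robot_in(rmD)}, keep {carry(b2,left)}, require {robot_in(rmB)}
    → {carry(b2,left), robot_in(rmB)}
  through step 2 (pick(b2,rmB,left)): drop {carry(b2,left)}, keep {robot_in(rmB)}, require {ball_in(b2,rmB), free(left), robot_in(rmB)}
    → {ball_in(b2,rmB), free(left), robot_in(rmB)}
  through step 1 (drop(b2,rmB,right)): drop {ball_in(b2,rmB)}, keep {free(left), robot_in(rmB)}, require {carry(b2,right), robot_in(rmB)}
    → {carry(b2,right), free(left), robot_in(rmB)}

== RESULT ==
["carry(b2,right)", "free(left)", "robot_in(rmB)"]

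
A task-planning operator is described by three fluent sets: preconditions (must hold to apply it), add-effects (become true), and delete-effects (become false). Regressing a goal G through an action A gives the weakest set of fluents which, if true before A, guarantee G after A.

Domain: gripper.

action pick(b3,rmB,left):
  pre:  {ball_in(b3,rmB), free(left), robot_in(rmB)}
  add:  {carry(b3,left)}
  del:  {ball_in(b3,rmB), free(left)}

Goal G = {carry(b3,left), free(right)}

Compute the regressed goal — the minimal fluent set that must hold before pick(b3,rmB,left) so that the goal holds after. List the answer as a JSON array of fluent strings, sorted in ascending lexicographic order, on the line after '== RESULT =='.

Compute (G \ add) ∪ pre:
  G ∩ del = {}  (empty — regression defined)
  G \ add = {carry(b3,left), free(right)} \ {carry(b3,left)} = {free(right)}
  ∪ pre   = {free(right)} ∪ {ball_in(b3,rmB), free(left), robot_in(rmB)}
          = {ball_in(b3,rmB), free(left), free(right), robot_in(rmB)}

== RESULT ==
["ball_in(b3,rmB)", "free(left)", "free(right)", "robot_in(rmB)"]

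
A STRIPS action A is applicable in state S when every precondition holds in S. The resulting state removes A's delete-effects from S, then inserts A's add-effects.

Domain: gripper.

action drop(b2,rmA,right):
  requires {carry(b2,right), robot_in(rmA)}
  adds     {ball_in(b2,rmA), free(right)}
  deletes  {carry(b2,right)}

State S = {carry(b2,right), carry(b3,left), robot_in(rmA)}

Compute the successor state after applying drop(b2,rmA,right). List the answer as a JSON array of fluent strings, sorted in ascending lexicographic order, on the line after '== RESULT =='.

Compute (S \ del) ∪ add:
  pre ⊆ S: {carry(b2,right), robot_in(rmA)} ⊆ S  — applicable
  S \ del = {carry(b3,left), robot_in(rmA)}
  ∪ add   = {ball_in(b2,rmA), carry(b3,left), free(right), robot_in(rmA)}

== RESULT ==
["ball_in(b2,rmA)", "carry(b3,left)", "free(right)", "robot_in(rmA)"]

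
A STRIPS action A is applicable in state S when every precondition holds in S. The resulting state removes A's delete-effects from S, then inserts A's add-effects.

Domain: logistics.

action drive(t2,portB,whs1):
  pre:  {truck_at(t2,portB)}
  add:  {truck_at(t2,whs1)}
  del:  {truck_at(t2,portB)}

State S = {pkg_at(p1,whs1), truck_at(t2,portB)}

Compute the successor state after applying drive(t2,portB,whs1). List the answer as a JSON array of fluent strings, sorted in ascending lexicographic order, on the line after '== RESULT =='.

Progress:
  pre ⊆ S: {truck_at(t2,portB)} ⊆ S  — applicable
  S \ del = {pkg_at(p1,whs1)}
  ∪ add   = {pkg_at(p1,whs1), truck_at(t2,whs1)}

== RESULT ==
["pkg_at(p1,whs1)", "truck_at(t2,whs1)"]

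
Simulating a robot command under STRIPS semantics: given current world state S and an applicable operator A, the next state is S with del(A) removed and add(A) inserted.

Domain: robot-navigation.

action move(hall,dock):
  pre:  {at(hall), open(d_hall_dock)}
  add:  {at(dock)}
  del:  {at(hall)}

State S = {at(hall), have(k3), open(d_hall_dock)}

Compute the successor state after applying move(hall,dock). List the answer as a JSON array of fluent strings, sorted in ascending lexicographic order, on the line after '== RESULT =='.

Progress:
  pre ⊆ S: {at(hall), open(d_hall_dock)} ⊆ S  — applicable
  S \ del = {have(k3), open(d_hall_dock)}
  ∪ add   = {at(dock), have(k3), open(d_hall_dock)}

== RESULT ==
["at(dock)", "have(k3)", "open(d_hall_dock)"]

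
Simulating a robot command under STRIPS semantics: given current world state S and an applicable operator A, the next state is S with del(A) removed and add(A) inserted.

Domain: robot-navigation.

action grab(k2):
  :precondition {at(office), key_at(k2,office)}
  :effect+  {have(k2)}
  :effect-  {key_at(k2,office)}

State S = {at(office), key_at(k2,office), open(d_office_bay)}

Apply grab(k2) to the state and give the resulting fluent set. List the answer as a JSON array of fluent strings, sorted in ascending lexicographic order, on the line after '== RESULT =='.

Compute (S \ del) ∪ add:
  pre ⊆ S: {at(office), key_at(k2,office)} ⊆ S  — applicable
  S \ del = {at(office), open(d_office_bay)}
  ∪ add   = {at(office), have(k2), open(d_office_bay)}

== RESULT ==
["at(office)", "have(k2)", "open(d_office_bay)"]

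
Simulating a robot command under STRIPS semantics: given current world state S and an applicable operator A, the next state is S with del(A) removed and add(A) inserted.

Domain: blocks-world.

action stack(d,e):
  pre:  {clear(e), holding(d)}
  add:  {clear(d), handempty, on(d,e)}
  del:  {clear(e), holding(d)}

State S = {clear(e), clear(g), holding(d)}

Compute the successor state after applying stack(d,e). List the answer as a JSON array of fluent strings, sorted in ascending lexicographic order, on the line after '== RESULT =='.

Progress:
  pre ⊆ S: {clear(e), holding(d)} ⊆ S  — applicable
  S \ del = {clear(g)}
  ∪ add   = {clear(d), clear(g), handempty, on(d,e)}

== RESULT ==
["clear(d)", "clear(g)", "handempty", "on(d,e)"]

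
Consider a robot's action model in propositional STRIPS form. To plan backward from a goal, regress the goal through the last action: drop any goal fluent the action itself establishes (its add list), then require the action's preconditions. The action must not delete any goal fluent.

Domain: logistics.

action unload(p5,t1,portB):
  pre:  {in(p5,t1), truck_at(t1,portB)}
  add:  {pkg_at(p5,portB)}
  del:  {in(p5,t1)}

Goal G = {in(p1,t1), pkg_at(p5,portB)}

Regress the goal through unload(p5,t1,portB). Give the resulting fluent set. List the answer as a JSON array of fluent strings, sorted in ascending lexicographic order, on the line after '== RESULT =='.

Regress:
  G ∩ del = {}  (empty — regression defined)
  G \ add = {in(p1,t1), pkg_at(p5,portB)} \ {pkg_at(p5,portB)} = {in(p1,t1)}
  ∪ pre   = {in(p1,t1)} ∪ {in(p5,t1), truck_at(t1,portB)}
          = {in(p1,t1), in(p5,t1), truck_at(t1,portB)}

== RESULT ==
["in(p1,t1)", "in(p5,t1)", "truck_at(t1,portB)"]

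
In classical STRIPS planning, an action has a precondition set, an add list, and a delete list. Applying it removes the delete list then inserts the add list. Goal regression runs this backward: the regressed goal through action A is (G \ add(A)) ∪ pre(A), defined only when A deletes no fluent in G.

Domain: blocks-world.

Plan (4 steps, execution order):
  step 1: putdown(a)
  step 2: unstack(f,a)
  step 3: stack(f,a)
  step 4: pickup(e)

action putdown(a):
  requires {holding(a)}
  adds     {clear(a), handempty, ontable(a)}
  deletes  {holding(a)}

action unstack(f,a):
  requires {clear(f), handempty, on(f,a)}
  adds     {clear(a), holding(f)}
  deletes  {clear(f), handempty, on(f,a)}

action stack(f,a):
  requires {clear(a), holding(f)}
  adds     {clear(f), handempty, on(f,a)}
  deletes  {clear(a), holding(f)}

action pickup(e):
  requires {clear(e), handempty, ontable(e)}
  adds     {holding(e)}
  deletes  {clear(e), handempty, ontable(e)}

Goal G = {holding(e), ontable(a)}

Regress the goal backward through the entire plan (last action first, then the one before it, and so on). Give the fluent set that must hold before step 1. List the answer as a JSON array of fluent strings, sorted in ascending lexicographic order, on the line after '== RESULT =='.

Regress step by step:
  through step 4 (pickup(e)): drop {holding(e)}, keep {ontable(a)}, require {clear(e), handempty, ontable(e)}
    → {clear(e), handempty, ontable(a), ontable(e)}
  through step 3 (stack(f,a)): drop {handempty}, keep {clear(e), ontable(a), ontable(e)}, require {clear(a), holding(f)}
    → {clear(a), clear(e), holding(f), ontable(a), ontable(e)}
  through step 2 (unstack(f,a)): drop {clear(a), holding(f)}, keep {clear(e), ontable(a), ontable(e)}, require {clear(f), handempty, on(f,a)}
    → {clear(e), clear(f), handempty, on(f,a), ontable(a), ontable(e)}
  through step 1 (putdown(a)): drop {handempty, ontable(a)}, keep {clear(e), clear(f), on(f,a), ontable(e)}, require {holding(a)}
    → {clear(e), clear(f), holding(a), on(f,a), ontable(e)}

== RESULT ==
["clear(e)", "clear(f)", "holding(a)", "on(f,a)", "ontable(e)"]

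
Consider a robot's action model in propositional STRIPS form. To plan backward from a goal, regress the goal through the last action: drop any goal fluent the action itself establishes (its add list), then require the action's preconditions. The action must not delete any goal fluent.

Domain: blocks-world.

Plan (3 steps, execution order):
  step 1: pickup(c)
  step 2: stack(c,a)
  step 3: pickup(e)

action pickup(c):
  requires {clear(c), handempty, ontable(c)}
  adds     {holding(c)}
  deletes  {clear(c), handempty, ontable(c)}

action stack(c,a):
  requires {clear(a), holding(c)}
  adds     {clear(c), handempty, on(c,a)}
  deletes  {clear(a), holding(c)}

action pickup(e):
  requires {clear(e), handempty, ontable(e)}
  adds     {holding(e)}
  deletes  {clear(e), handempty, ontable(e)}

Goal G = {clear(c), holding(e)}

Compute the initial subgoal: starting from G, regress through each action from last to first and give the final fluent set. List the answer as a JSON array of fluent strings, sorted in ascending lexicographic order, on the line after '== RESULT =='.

Regress step by step:
  through step 3 (pickup(e)): drop {holding(e)}, keep {clear(c)}, require {clear(e), handempty, ontable(e)}
    → {clear(c), clear(e), handempty, ontable(e)}
  through step 2 (stack(c,a)): drop {clear(c), handempty}, keep {clear(e), ontable(e)}, require {clear(a), holding(c)}
    → {clear(a), clear(e), holding(c), ontable(e)}
  through step 1 (pickup(c)): drop {holding(c)}, keep {clear(a), clear(e), ontable(e)}, require {clear(c), handempty, ontable(c)}
    → {clear(a), clear(c), clear(e), handempty, ontable(c), ontable(e)}

== RESULT ==
["clear(a)", "clear(c)", "clear(e)", "handempty", "ontable(c)", "ontable(e)"]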